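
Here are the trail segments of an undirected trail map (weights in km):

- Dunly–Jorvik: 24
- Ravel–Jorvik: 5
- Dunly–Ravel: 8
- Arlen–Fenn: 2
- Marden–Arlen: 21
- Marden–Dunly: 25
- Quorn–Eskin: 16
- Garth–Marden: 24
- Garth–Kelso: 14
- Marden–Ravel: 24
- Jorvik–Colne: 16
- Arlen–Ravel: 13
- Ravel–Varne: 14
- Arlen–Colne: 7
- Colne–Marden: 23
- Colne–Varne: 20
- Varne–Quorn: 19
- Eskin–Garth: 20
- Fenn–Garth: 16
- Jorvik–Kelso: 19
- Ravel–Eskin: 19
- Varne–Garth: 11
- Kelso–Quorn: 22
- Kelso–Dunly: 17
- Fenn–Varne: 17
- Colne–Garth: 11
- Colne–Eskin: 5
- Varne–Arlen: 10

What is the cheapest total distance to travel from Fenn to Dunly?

Compare a few routes:
Fenn → Arlen → Colne → Jorvik → Ravel → Dunly: 2+7+16+5+8 = 38
Fenn → Arlen → Varne → Ravel → Dunly: 2+10+14+8 = 34
Fenn → Varne → Ravel → Dunly: 17+14+8 = 39
Fenn → Arlen → Ravel → Dunly: 2+13+8 = 23
Cheapest is Fenn → Arlen → Ravel → Dunly at 23 km.

23 km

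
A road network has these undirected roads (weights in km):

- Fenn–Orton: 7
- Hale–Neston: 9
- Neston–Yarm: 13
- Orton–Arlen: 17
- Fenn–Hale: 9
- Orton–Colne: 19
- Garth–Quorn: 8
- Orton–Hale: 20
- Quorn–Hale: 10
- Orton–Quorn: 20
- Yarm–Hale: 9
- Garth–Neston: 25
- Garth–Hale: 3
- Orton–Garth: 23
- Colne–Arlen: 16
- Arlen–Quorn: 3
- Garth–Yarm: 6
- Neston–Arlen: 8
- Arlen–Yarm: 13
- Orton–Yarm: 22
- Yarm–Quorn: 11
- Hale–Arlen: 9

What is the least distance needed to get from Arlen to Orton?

17 km

Shortest distances from Arlen:
Arlen: 0
Quorn: 3  (via Arlen)
Neston: 8  (via Arlen)
Hale: 9  (via Arlen)
Garth: 11  (via Quorn)
Yarm: 13  (via Arlen)
Colne: 16  (via Arlen)
Orton: 17  (via Arlen)
Shortest route: Arlen–Orton = 17 km.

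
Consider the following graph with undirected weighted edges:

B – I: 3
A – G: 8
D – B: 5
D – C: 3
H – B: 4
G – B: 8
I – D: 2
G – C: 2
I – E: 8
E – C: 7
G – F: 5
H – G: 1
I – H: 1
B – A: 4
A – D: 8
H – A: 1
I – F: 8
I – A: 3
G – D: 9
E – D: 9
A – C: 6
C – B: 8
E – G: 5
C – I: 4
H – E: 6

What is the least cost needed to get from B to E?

10

Shortest distances from B:
B: 0
I: 3  (via B)
A: 4  (via B)
H: 4  (via B)
D: 5  (via B)
G: 5  (via H)
C: 7  (via I)
E: 10  (via H)
Shortest route: B–H–E = 10.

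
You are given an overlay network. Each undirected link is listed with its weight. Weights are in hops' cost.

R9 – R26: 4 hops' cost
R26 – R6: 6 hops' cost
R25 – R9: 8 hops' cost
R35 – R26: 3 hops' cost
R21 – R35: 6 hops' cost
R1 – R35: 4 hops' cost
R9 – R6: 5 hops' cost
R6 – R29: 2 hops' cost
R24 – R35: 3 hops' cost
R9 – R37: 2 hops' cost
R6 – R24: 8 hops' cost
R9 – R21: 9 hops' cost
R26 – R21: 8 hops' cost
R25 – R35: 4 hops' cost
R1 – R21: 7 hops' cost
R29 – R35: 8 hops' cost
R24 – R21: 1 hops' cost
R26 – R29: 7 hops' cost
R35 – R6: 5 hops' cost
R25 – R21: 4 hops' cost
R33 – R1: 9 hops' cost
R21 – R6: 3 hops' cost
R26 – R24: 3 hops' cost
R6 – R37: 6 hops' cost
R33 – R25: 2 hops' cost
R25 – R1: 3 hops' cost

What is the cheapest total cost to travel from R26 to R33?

Running Dijkstra from R26:
R26: 0
R24: 3  (via R26)
R35: 3  (via R26)
R21: 4  (via R24)
R9: 4  (via R26)
R37: 6  (via R9)
R6: 6  (via R26)
R25: 7  (via R35)
R29: 7  (via R26)
R1: 7  (via R35)
R33: 9  (via R25)
Shortest route: R26–R35–R25–R33 = 9 hops' cost.

9 hops' cost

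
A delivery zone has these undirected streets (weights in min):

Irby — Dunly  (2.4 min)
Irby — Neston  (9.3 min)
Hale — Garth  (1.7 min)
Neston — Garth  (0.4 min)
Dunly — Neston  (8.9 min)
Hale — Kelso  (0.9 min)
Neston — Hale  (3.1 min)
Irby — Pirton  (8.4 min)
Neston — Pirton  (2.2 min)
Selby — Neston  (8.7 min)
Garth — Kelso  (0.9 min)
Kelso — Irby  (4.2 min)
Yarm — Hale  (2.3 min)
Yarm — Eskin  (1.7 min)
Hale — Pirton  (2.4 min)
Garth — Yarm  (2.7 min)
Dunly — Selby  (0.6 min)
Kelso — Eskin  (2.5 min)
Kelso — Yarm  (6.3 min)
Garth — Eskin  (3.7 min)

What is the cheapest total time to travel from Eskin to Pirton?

Running Dijkstra from Eskin:
Eskin: 0
Yarm: 1.7  (via Eskin)
Kelso: 2.5  (via Eskin)
Hale: 3.4  (via Kelso)
Garth: 3.4  (via Kelso)
Neston: 3.8  (via Garth)
Pirton: 5.8  (via Hale)
Shortest route: Eskin → Kelso → Hale → Pirton = 5.8 min.

5.8 min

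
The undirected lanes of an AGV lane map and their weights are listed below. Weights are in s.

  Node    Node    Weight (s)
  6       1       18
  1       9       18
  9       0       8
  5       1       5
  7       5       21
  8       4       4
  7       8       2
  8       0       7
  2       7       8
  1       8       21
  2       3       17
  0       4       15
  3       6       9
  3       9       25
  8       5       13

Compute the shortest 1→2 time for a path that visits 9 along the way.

43 s

Shortest 1→9: 1–9 = 18
Shortest 9→2: 9–0–8–7–2 = 25
Total via 9: 18 + 25 = 43 s.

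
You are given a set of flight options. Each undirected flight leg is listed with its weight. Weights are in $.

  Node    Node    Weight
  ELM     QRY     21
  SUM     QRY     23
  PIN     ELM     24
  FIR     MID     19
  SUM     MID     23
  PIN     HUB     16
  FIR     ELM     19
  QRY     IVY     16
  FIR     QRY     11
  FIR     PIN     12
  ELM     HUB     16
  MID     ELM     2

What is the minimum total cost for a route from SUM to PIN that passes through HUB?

Best SUM to HUB: SUM → MID → ELM → HUB costing 41
Best HUB to PIN: HUB → PIN costing 16
Total via HUB: 41 + 16 = $57.

$57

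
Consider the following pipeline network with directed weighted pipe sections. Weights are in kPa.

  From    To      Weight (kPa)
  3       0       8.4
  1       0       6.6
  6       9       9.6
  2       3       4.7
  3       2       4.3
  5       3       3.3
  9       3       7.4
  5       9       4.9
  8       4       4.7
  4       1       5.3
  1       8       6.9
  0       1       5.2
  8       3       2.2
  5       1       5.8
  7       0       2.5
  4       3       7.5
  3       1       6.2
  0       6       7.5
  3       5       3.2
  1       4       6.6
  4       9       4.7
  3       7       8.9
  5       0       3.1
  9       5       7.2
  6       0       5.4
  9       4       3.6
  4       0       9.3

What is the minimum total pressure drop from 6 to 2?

21.3 kPa

Compare a few routes:
6 - 0 - 1 - 8 - 3 - 2: 5.4+5.2+6.9+2.2+4.3 = 24
6 - 9 - 5 - 3 - 2: 9.6+7.2+3.3+4.3 = 24.4
6 - 9 - 3 - 2: 9.6+7.4+4.3 = 21.3
Cheapest is 6 - 9 - 3 - 2 at 21.3 kPa.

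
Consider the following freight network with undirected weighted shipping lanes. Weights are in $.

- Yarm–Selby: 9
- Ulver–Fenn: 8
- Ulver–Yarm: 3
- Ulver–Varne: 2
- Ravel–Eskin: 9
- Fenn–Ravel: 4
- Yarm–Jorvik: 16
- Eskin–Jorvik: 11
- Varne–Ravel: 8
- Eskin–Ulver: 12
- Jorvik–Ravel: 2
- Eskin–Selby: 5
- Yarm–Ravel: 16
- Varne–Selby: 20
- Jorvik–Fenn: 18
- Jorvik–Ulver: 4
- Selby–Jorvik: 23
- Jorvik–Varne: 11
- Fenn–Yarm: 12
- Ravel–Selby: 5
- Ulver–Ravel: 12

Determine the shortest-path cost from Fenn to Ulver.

$8

Enumerating some paths:
Fenn - Ravel - Jorvik - Ulver: 4+2+4 = 10
Fenn - Ulver: 8 = 8
The minimum is $8 via Fenn - Ulver.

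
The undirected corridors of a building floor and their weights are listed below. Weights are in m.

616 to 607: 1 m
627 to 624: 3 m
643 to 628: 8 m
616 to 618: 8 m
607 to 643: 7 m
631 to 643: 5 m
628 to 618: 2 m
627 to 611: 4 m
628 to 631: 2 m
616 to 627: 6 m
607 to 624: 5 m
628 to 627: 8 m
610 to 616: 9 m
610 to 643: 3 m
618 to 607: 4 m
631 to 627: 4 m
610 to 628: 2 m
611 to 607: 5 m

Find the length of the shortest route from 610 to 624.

Compare a few routes:
610 - 628 - 618 - 607 - 624: 2+2+4+5 = 13
610 - 628 - 631 - 627 - 624: 2+2+4+3 = 11
Cheapest is 610 - 628 - 631 - 627 - 624 at 11 m.

11 m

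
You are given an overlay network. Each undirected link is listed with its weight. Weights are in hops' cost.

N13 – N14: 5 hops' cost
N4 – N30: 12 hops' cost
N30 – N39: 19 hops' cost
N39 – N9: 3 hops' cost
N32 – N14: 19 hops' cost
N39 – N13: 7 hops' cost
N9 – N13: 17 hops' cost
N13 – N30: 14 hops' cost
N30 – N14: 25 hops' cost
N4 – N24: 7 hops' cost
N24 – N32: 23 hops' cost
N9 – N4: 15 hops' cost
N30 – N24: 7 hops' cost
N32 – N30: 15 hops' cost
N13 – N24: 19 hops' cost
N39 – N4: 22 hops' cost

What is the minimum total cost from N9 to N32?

34 hops' cost

Enumerating some paths:
N9 - N39 - N13 - N14 - N32: 3+7+5+19 = 34
N9 - N39 - N30 - N32: 3+19+15 = 37
Cheapest is N9 - N39 - N13 - N14 - N32 at 34 hops' cost.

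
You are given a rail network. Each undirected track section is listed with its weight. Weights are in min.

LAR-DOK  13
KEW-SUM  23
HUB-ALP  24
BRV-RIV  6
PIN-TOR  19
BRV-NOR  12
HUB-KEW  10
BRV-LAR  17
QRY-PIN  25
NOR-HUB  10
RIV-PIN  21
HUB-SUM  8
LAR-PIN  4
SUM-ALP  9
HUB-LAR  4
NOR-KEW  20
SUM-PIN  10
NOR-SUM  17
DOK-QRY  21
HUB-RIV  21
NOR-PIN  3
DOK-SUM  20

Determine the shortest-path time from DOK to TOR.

36 min

Candidate routes:
DOK → SUM → PIN → TOR: 20+10+19 = 49
DOK → LAR → PIN → TOR: 13+4+19 = 36
DOK → LAR → HUB → NOR → PIN → TOR: 13+4+10+3+19 = 49
The minimum is 36 min via DOK → LAR → PIN → TOR.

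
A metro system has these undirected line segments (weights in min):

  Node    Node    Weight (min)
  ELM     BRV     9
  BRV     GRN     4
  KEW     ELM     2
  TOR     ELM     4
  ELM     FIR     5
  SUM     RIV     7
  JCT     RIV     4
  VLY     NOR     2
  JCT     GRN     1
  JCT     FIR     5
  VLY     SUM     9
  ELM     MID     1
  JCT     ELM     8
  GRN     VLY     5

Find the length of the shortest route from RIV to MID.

13 min

Compare a few routes:
RIV - JCT - GRN - BRV - ELM - MID: 4+1+4+9+1 = 19
RIV - JCT - FIR - ELM - MID: 4+5+5+1 = 15
RIV - JCT - ELM - MID: 4+8+1 = 13
RIV - SUM - VLY - GRN - JCT - ELM - MID: 7+9+5+1+8+1 = 31
Cheapest is RIV - JCT - ELM - MID at 13 min.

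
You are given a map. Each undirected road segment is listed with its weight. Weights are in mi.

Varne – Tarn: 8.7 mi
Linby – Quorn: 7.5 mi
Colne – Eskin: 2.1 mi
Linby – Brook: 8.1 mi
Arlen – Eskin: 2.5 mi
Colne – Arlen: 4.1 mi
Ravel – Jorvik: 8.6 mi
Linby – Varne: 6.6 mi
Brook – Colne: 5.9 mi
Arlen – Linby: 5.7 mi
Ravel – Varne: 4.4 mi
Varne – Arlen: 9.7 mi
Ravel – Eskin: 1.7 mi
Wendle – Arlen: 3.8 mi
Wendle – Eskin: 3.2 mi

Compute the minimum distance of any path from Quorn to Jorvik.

Candidate routes:
Quorn → Linby → Varne → Ravel → Jorvik: 7.5+6.6+4.4+8.6 = 27.1
Quorn → Linby → Arlen → Eskin → Ravel → Jorvik: 7.5+5.7+2.5+1.7+8.6 = 26
The minimum is 26 mi via Quorn → Linby → Arlen → Eskin → Ravel → Jorvik.

26 mi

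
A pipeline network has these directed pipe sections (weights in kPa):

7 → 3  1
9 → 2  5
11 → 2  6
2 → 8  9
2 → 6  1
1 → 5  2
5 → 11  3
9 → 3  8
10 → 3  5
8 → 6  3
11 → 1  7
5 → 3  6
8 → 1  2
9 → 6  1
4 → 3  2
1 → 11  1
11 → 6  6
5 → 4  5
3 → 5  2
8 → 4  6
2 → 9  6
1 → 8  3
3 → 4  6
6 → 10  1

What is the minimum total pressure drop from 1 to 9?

13 kPa

Settle nodes by increasing distance from 1:
1: 0
11: 1  (via 1)
5: 2  (via 1)
8: 3  (via 1)
6: 6  (via 8)
2: 7  (via 11)
4: 7  (via 5)
10: 7  (via 6)
3: 8  (via 5)
9: 13  (via 2)
Shortest route: 1 → 11 → 2 → 9 = 13 kPa.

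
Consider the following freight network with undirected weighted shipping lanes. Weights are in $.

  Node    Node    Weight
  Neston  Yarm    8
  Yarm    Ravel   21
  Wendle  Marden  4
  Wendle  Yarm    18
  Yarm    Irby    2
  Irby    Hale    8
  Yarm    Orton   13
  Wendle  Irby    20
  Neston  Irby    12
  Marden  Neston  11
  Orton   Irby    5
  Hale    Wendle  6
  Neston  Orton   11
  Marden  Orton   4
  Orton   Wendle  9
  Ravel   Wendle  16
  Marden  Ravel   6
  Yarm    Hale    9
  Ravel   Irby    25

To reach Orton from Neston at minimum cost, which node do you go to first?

Candidate routes:
Neston–Orton: 11 = 11
Neston–Marden–Orton: 11+4 = 15
Cheapest is Neston–Orton at $11.
So from Neston the first move is to Orton.

Orton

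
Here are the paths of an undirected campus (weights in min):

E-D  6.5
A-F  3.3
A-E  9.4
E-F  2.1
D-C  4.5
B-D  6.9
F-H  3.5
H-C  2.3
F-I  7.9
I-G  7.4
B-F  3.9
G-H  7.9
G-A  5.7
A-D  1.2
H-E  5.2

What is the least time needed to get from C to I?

Compare a few routes:
C–H–E–F–I: 2.3+5.2+2.1+7.9 = 17.5
C–D–A–F–I: 4.5+1.2+3.3+7.9 = 16.9
C–H–F–I: 2.3+3.5+7.9 = 13.7
Cheapest is C–H–F–I at 13.7 min.

13.7 min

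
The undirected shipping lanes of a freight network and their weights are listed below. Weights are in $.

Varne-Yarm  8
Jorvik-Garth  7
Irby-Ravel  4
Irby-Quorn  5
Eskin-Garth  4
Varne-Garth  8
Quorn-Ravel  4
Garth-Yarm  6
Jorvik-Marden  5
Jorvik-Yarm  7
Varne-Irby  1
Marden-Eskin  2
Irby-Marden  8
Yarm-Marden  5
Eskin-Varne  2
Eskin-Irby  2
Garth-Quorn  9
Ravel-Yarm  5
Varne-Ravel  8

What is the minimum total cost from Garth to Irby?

$6

Settle nodes by increasing distance from Garth:
Garth: 0
Eskin: 4  (via Garth)
Irby: 6  (via Eskin)
Shortest route: Garth → Eskin → Irby = $6.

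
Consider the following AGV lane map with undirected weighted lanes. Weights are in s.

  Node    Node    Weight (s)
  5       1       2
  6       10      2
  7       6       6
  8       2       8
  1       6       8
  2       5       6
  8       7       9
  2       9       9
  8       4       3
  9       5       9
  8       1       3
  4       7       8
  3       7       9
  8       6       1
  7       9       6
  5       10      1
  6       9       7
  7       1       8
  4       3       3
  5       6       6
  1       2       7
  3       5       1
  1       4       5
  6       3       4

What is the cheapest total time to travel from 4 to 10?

5 s

Running Dijkstra from 4:
4: 0
3: 3  (via 4)
8: 3  (via 4)
5: 4  (via 3)
6: 4  (via 8)
1: 5  (via 4)
10: 5  (via 5)
Shortest route: 4–3–5–10 = 5 s.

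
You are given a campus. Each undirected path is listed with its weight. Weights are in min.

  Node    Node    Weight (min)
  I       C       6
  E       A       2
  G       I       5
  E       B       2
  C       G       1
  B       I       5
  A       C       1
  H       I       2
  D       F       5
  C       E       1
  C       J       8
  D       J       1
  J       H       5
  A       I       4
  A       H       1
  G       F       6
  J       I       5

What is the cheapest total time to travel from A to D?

7 min

Enumerating some paths:
A → H → I → J → D: 1+2+5+1 = 9
A → H → J → D: 1+5+1 = 7
The minimum is 7 min via A → H → J → D.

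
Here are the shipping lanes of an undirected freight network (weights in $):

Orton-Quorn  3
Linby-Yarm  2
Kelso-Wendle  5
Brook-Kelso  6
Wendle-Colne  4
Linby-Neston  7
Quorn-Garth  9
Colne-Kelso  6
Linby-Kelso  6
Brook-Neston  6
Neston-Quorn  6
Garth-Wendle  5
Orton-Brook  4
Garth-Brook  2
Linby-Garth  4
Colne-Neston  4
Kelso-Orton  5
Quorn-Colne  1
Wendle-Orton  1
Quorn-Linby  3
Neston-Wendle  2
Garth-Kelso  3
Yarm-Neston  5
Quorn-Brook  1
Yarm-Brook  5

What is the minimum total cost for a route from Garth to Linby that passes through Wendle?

Shortest Garth→Wendle: Garth → Wendle = 5
Shortest Wendle→Linby: Wendle → Orton → Quorn → Linby = 7
Total via Wendle: 5 + 7 = $12.

$12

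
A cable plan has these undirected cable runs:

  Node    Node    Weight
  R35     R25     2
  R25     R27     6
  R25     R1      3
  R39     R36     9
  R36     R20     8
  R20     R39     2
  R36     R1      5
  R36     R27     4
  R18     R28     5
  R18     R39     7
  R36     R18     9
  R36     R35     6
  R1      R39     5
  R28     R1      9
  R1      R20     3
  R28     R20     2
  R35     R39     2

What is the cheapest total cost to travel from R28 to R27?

Candidate routes:
R28–R20–R39–R36–R27: 2+2+9+4 = 17
R28–R20–R1–R25–R27: 2+3+3+6 = 14
R28–R20–R39–R35–R36–R27: 2+2+2+6+4 = 16
Cheapest is R28–R20–R1–R25–R27 at 14.

14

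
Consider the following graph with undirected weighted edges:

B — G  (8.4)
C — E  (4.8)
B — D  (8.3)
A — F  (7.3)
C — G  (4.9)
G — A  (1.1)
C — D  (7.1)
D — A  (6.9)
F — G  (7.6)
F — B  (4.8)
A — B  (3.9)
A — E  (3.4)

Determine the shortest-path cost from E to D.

10.3

Enumerating some paths:
E - C - D: 4.8+7.1 = 11.9
E - A - D: 3.4+6.9 = 10.3
The minimum is 10.3 via E - A - D.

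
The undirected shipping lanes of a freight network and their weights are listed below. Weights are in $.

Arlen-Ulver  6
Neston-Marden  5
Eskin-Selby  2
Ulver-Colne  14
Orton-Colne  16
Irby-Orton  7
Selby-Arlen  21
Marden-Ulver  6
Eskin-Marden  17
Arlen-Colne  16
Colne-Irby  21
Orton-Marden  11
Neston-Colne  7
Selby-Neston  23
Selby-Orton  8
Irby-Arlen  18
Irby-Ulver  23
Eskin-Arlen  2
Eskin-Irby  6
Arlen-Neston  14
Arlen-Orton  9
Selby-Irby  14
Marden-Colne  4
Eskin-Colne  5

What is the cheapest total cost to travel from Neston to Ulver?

$11

Running Dijkstra from Neston:
Neston: 0
Marden: 5  (via Neston)
Colne: 7  (via Neston)
Ulver: 11  (via Marden)
Shortest route: Neston–Marden–Ulver = $11.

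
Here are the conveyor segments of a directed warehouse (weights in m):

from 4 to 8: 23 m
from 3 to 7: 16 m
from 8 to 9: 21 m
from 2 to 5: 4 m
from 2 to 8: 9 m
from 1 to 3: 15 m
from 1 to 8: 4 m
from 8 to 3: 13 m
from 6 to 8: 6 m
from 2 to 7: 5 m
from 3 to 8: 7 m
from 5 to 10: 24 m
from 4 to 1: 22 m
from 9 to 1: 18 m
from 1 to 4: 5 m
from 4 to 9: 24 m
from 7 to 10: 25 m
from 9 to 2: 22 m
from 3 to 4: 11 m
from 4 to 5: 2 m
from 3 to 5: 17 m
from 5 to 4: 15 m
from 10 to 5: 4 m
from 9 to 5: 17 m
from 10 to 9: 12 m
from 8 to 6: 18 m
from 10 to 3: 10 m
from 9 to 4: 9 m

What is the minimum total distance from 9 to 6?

40 m

Candidate routes:
9 → 2 → 8 → 6: 22+9+18 = 49
9 → 1 → 8 → 6: 18+4+18 = 40
The minimum is 40 m via 9 → 1 → 8 → 6.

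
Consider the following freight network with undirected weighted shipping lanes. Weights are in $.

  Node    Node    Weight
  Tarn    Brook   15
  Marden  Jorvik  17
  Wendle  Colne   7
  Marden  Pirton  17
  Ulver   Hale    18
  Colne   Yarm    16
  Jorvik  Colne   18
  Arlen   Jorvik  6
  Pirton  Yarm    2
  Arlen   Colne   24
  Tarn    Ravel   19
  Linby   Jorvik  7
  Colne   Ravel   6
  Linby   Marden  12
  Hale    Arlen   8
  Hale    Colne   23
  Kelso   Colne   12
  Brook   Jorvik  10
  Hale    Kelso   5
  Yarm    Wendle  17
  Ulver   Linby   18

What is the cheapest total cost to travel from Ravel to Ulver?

Settle nodes by increasing distance from Ravel:
Ravel: 0
Colne: 6  (via Ravel)
Wendle: 13  (via Colne)
Kelso: 18  (via Colne)
Tarn: 19  (via Ravel)
Yarm: 22  (via Colne)
Hale: 23  (via Kelso)
Pirton: 24  (via Yarm)
Jorvik: 24  (via Colne)
Arlen: 30  (via Colne)
Linby: 31  (via Jorvik)
Brook: 34  (via Tarn)
Marden: 41  (via Pirton)
Ulver: 41  (via Hale)
Shortest route: Ravel → Colne → Kelso → Hale → Ulver = $41.

$41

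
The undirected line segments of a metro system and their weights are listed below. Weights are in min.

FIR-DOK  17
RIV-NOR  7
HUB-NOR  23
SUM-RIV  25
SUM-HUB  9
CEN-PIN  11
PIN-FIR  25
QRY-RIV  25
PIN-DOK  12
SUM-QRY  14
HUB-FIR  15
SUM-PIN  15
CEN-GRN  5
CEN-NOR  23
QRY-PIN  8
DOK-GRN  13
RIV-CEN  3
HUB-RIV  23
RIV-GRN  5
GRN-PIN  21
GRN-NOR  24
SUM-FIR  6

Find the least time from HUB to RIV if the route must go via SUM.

Best HUB to SUM: HUB → SUM costing 9
Best SUM to RIV: SUM → RIV costing 25
Total via SUM: 9 + 25 = 34 min.

34 min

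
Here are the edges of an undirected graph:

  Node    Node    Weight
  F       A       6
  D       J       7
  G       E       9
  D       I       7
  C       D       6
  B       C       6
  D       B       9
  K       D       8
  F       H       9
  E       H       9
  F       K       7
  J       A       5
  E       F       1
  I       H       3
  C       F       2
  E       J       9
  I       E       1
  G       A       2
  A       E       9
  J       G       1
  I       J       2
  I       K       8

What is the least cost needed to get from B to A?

Shortest distances from B:
B: 0
C: 6  (via B)
F: 8  (via C)
D: 9  (via B)
E: 9  (via F)
I: 10  (via E)
J: 12  (via I)
G: 13  (via J)
H: 13  (via I)
A: 14  (via F)
Shortest route: B → C → F → A = 14.

14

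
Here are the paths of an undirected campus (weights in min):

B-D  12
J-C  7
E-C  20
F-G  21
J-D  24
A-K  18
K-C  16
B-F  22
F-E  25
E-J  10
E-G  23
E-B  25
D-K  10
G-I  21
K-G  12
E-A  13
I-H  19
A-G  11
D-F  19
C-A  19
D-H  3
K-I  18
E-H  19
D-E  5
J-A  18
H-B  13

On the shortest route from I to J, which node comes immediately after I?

H

Enumerating some paths:
I - K - D - E - J: 18+10+5+10 = 43
I - H - D - E - J: 19+3+5+10 = 37
I - K - C - J: 18+16+7 = 41
I - H - D - J: 19+3+24 = 46
Cheapest is I - H - D - E - J at 37 min.
So from I the first move is to H.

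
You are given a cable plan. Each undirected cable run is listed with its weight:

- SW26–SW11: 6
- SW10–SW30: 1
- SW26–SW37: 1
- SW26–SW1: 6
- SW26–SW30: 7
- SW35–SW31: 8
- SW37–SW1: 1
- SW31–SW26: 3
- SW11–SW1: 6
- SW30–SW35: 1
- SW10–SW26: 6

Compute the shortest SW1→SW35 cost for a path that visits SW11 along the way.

20

Best SW1 to SW11: SW1–SW11 costing 6
Shortest SW11→SW35: SW11–SW26–SW30–SW35 = 14
Total via SW11: 6 + 14 = 20.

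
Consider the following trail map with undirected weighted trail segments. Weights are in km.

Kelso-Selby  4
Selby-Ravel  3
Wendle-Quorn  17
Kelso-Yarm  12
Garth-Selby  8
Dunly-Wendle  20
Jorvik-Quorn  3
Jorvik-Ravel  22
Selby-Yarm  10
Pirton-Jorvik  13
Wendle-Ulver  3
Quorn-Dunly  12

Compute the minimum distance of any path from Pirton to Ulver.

Shortest distances from Pirton:
Pirton: 0
Jorvik: 13  (via Pirton)
Quorn: 16  (via Jorvik)
Dunly: 28  (via Quorn)
Wendle: 33  (via Quorn)
Ravel: 35  (via Jorvik)
Ulver: 36  (via Wendle)
Shortest route: Pirton–Jorvik–Quorn–Wendle–Ulver = 36 km.

36 km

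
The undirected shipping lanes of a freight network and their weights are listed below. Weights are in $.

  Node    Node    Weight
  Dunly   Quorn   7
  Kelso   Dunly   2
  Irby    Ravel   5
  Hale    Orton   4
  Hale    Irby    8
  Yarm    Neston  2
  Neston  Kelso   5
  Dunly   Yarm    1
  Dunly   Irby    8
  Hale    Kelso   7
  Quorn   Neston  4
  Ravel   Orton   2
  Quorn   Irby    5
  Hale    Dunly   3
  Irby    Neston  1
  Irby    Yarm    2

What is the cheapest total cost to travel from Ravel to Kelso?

Running Dijkstra from Ravel:
Ravel: 0
Orton: 2  (via Ravel)
Irby: 5  (via Ravel)
Hale: 6  (via Orton)
Neston: 6  (via Irby)
Yarm: 7  (via Irby)
Dunly: 8  (via Yarm)
Kelso: 10  (via Dunly)
Shortest route: Ravel–Irby–Yarm–Dunly–Kelso = $10.

$10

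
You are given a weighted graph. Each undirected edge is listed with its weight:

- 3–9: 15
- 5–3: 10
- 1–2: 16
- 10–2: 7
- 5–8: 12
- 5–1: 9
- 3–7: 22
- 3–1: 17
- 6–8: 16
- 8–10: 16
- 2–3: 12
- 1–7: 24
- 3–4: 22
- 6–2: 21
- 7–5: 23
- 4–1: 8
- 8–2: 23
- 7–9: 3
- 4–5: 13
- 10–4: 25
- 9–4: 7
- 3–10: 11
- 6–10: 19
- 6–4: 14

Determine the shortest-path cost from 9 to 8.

Candidate routes:
9–4–6–8: 7+14+16 = 37
9–4–1–5–8: 7+8+9+12 = 36
9–3–5–8: 15+10+12 = 37
9–4–5–8: 7+13+12 = 32
The minimum is 32 via 9–4–5–8.

32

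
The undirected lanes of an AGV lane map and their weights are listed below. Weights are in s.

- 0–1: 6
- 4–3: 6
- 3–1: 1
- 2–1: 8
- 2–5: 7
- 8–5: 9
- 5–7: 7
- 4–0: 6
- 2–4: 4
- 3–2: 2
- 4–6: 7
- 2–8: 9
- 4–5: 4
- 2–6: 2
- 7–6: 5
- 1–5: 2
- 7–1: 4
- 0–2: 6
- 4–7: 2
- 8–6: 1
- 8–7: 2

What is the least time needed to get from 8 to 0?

9 s

Settle nodes by increasing distance from 8:
8: 0
6: 1  (via 8)
7: 2  (via 8)
2: 3  (via 6)
4: 4  (via 7)
3: 5  (via 2)
1: 6  (via 7)
5: 8  (via 4)
0: 9  (via 2)
Shortest route: 8 → 6 → 2 → 0 = 9 s.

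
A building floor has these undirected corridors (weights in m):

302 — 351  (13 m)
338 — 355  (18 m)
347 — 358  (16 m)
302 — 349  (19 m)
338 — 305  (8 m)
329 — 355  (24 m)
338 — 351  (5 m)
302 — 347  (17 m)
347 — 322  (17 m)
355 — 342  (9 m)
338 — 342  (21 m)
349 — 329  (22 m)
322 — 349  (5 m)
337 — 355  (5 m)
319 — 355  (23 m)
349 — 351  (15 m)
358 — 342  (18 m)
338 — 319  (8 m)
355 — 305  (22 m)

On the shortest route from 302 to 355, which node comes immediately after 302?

Enumerating some paths:
302 → 351 → 338 → 305 → 355: 13+5+8+22 = 48
302 → 351 → 338 → 342 → 355: 13+5+21+9 = 48
302 → 351 → 338 → 355: 13+5+18 = 36
The minimum is 36 m via 302 → 351 → 338 → 355.
So from 302 the first move is to 351.

351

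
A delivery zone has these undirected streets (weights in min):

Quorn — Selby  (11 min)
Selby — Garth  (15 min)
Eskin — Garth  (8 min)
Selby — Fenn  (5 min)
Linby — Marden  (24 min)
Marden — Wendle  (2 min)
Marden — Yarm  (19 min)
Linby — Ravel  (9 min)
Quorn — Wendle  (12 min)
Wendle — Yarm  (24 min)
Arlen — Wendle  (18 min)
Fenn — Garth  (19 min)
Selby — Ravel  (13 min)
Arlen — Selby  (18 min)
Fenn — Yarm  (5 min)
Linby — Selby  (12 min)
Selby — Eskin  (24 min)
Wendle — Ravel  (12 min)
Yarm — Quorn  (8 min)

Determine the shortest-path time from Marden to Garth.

40 min

Running Dijkstra from Marden:
Marden: 0
Wendle: 2  (via Marden)
Quorn: 14  (via Wendle)
Ravel: 14  (via Wendle)
Yarm: 19  (via Marden)
Arlen: 20  (via Wendle)
Linby: 23  (via Ravel)
Fenn: 24  (via Yarm)
Selby: 25  (via Quorn)
Garth: 40  (via Selby)
Shortest route: Marden–Wendle–Quorn–Selby–Garth = 40 min.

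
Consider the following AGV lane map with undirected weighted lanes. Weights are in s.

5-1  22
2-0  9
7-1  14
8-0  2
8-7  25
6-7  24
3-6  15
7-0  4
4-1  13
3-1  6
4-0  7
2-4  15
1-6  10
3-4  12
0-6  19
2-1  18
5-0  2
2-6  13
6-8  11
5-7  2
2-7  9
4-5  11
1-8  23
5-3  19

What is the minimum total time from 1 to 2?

18 s

Settle nodes by increasing distance from 1:
1: 0
3: 6  (via 1)
6: 10  (via 1)
4: 13  (via 1)
7: 14  (via 1)
5: 16  (via 7)
0: 18  (via 7)
2: 18  (via 1)
Shortest route: 1–2 = 18 s.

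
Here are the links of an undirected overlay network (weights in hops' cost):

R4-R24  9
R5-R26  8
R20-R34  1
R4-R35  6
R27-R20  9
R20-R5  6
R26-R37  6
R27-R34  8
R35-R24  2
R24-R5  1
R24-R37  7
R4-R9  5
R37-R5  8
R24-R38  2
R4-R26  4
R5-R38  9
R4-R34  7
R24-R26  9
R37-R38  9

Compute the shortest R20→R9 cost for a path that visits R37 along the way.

29 hops' cost

Best R20 to R37: R20–R5–R37 costing 14
Shortest R37→R9: R37–R26–R4–R9 = 15
Total via R37: 14 + 15 = 29 hops' cost.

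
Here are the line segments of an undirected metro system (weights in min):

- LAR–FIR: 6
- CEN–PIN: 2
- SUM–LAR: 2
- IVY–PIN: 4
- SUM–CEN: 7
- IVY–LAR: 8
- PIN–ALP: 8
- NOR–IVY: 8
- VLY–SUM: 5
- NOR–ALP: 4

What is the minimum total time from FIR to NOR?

22 min

Shortest distances from FIR:
FIR: 0
LAR: 6  (via FIR)
SUM: 8  (via LAR)
VLY: 13  (via SUM)
IVY: 14  (via LAR)
CEN: 15  (via SUM)
PIN: 17  (via CEN)
NOR: 22  (via IVY)
Shortest route: FIR → LAR → IVY → NOR = 22 min.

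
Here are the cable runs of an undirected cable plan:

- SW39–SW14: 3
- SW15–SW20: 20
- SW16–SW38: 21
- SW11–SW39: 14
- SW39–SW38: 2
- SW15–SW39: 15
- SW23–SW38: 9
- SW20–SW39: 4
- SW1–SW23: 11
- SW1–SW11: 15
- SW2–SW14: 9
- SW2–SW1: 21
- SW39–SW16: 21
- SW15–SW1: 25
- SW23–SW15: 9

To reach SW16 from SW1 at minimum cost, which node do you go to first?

SW23

Compare a few routes:
SW1 - SW23 - SW38 - SW39 - SW16: 11+9+2+21 = 43
SW1 - SW23 - SW38 - SW16: 11+9+21 = 41
The minimum is 41 via SW1 - SW23 - SW38 - SW16.
So from SW1 the first move is to SW23.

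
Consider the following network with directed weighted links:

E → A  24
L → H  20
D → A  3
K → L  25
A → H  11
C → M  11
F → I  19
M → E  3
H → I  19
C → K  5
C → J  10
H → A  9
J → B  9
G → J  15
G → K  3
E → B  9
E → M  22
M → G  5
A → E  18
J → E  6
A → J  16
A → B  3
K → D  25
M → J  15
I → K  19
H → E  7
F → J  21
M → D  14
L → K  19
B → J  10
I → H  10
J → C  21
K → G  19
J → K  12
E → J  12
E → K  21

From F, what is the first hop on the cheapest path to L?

J

Enumerating some paths:
F–I–K–L: 19+19+25 = 63
F–J–K–L: 21+12+25 = 58
Cheapest is F–J–K–L at 58.
So from F the first move is to J.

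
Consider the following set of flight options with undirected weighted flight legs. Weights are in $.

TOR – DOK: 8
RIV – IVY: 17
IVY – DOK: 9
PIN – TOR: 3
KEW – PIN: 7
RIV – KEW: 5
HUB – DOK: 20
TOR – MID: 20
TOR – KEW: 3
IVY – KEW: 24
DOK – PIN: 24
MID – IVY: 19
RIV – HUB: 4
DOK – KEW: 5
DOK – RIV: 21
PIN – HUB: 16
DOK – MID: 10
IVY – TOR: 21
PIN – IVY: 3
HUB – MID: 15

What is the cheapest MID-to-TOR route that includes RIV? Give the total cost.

$27

Best MID to RIV: MID–HUB–RIV costing 19
Shortest RIV→TOR: RIV–KEW–TOR = 8
Total via RIV: 19 + 8 = $27.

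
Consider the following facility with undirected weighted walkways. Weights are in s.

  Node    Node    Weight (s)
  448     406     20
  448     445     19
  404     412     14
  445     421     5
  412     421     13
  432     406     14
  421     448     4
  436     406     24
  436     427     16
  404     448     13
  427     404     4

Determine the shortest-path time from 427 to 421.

Running Dijkstra from 427:
427: 0
404: 4  (via 427)
436: 16  (via 427)
448: 17  (via 404)
412: 18  (via 404)
421: 21  (via 448)
Shortest route: 427–404–448–421 = 21 s.

21 s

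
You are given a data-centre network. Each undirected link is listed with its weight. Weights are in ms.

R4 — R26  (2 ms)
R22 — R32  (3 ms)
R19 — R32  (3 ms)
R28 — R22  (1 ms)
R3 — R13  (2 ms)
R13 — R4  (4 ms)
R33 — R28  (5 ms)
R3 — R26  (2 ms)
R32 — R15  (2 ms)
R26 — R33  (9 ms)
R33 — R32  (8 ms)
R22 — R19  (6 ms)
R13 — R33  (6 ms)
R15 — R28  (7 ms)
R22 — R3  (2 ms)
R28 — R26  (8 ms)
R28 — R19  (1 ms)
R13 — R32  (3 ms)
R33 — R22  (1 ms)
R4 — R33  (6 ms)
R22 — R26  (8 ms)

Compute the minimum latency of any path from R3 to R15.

7 ms

Settle nodes by increasing distance from R3:
R3: 0
R13: 2  (via R3)
R26: 2  (via R3)
R22: 2  (via R3)
R28: 3  (via R22)
R33: 3  (via R22)
R4: 4  (via R26)
R19: 4  (via R28)
R32: 5  (via R13)
R15: 7  (via R32)
Shortest route: R3 → R13 → R32 → R15 = 7 ms.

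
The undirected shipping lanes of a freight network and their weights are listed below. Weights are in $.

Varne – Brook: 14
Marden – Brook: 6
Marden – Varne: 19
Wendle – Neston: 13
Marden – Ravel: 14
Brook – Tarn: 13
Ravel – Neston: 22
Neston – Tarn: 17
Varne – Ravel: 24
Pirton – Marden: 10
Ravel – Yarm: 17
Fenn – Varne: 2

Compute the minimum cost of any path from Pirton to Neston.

$46

Enumerating some paths:
Pirton - Marden - Ravel - Neston: 10+14+22 = 46
Pirton - Marden - Varne - Brook - Tarn - Neston: 10+19+14+13+17 = 73
Cheapest is Pirton - Marden - Ravel - Neston at $46.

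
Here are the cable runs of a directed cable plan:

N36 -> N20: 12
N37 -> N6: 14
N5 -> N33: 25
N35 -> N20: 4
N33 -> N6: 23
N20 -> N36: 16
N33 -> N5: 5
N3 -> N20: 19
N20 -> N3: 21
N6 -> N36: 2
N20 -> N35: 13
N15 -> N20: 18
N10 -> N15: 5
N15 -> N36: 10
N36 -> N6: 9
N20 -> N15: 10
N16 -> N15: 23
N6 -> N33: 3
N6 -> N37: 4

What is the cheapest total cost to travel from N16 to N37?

46

Settle nodes by increasing distance from N16:
N16: 0
N15: 23  (via N16)
N36: 33  (via N15)
N20: 41  (via N15)
N6: 42  (via N36)
N33: 45  (via N6)
N37: 46  (via N6)
Shortest route: N16 → N15 → N36 → N6 → N37 = 46.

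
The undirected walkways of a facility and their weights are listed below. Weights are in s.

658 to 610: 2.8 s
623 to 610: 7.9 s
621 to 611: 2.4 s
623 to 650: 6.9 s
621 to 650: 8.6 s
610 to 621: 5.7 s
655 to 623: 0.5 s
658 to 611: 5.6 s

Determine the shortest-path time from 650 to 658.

Shortest distances from 650:
650: 0
623: 6.9  (via 650)
655: 7.4  (via 623)
621: 8.6  (via 650)
611: 11  (via 621)
610: 14.3  (via 621)
658: 16.6  (via 611)
Shortest route: 650–621–611–658 = 16.6 s.

16.6 s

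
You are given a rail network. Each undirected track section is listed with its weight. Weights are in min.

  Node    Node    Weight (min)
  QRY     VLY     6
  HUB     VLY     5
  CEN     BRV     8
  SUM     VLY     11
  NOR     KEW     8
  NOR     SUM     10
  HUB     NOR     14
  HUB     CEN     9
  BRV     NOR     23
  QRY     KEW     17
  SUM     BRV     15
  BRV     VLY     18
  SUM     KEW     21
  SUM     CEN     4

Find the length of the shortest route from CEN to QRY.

Enumerating some paths:
CEN → BRV → VLY → QRY: 8+18+6 = 32
CEN → HUB → VLY → QRY: 9+5+6 = 20
CEN → SUM → VLY → QRY: 4+11+6 = 21
Cheapest is CEN → HUB → VLY → QRY at 20 min.

20 min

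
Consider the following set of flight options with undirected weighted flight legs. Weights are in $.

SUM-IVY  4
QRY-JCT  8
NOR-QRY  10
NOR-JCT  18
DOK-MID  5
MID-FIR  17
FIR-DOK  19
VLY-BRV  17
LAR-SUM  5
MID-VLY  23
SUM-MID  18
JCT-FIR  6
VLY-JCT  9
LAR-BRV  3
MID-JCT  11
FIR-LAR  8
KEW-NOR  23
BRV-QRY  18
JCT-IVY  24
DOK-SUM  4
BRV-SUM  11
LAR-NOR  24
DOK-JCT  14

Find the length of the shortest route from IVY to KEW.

$56

Compare a few routes:
IVY - SUM - LAR - NOR - KEW: 4+5+24+23 = 56
IVY - SUM - LAR - BRV - QRY - NOR - KEW: 4+5+3+18+10+23 = 63
IVY - SUM - DOK - JCT - NOR - KEW: 4+4+14+18+23 = 63
Cheapest is IVY - SUM - LAR - NOR - KEW at $56.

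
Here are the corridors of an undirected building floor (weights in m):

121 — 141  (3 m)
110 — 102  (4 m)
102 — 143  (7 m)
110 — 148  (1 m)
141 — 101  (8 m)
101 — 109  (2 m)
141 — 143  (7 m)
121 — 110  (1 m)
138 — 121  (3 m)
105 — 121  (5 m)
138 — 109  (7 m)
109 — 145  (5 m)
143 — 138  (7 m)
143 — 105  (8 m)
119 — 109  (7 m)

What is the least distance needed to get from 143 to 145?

Enumerating some paths:
143 → 102 → 110 → 121 → 138 → 109 → 145: 7+4+1+3+7+5 = 27
143 → 141 → 101 → 109 → 145: 7+8+2+5 = 22
143 → 141 → 121 → 138 → 109 → 145: 7+3+3+7+5 = 25
143 → 138 → 109 → 145: 7+7+5 = 19
The minimum is 19 m via 143 → 138 → 109 → 145.

19 m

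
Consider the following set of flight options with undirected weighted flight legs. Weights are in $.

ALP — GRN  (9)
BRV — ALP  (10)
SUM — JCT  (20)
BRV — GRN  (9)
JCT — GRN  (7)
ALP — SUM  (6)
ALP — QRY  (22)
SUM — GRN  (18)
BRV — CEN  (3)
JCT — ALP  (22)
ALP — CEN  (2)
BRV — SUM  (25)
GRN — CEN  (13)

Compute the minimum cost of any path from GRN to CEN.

Shortest distances from GRN:
GRN: 0
JCT: 7  (via GRN)
ALP: 9  (via GRN)
BRV: 9  (via GRN)
CEN: 11  (via ALP)
Shortest route: GRN → ALP → CEN = $11.

$11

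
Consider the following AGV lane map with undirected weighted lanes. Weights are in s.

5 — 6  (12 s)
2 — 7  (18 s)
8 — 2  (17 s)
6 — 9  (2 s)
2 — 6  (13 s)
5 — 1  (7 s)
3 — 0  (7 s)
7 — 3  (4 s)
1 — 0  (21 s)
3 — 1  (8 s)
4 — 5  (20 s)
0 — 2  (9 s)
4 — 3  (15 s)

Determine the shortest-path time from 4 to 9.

34 s

Candidate routes:
4 → 3 → 1 → 5 → 6 → 9: 15+8+7+12+2 = 44
4 → 5 → 6 → 9: 20+12+2 = 34
4 → 3 → 0 → 2 → 6 → 9: 15+7+9+13+2 = 46
The minimum is 34 s via 4 → 5 → 6 → 9.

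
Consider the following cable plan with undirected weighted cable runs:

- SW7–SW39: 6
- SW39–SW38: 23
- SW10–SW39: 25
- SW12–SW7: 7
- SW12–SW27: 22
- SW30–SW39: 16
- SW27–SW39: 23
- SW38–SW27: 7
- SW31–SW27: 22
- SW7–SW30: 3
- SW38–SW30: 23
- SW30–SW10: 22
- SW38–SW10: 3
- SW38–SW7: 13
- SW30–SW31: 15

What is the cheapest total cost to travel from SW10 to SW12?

Candidate routes:
SW10–SW30–SW7–SW12: 22+3+7 = 32
SW10–SW38–SW27–SW12: 3+7+22 = 32
SW10–SW38–SW7–SW12: 3+13+7 = 23
The minimum is 23 via SW10–SW38–SW7–SW12.

23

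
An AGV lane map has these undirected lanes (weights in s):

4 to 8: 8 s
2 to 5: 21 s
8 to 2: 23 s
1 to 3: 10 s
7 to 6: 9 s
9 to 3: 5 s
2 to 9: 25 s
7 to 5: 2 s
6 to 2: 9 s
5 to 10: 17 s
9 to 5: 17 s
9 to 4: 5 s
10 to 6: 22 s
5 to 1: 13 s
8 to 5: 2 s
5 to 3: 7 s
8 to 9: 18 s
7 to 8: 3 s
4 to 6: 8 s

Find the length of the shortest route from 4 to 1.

Shortest distances from 4:
4: 0
9: 5  (via 4)
6: 8  (via 4)
8: 8  (via 4)
3: 10  (via 9)
5: 10  (via 8)
7: 11  (via 8)
2: 17  (via 6)
1: 20  (via 3)
Shortest route: 4–9–3–1 = 20 s.

20 s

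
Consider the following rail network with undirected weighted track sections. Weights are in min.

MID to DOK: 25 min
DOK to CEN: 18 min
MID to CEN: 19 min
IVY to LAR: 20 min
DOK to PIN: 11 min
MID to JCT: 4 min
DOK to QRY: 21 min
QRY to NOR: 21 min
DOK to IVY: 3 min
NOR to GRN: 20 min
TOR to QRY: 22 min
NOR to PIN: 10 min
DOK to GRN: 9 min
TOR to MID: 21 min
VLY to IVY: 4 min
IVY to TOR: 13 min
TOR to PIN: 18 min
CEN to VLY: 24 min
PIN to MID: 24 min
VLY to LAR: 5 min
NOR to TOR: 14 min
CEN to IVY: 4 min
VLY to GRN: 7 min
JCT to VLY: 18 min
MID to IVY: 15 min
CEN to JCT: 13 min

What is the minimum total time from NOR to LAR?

32 min

Candidate routes:
NOR–GRN–VLY–LAR: 20+7+5 = 32
NOR–PIN–DOK–IVY–VLY–LAR: 10+11+3+4+5 = 33
The minimum is 32 min via NOR–GRN–VLY–LAR.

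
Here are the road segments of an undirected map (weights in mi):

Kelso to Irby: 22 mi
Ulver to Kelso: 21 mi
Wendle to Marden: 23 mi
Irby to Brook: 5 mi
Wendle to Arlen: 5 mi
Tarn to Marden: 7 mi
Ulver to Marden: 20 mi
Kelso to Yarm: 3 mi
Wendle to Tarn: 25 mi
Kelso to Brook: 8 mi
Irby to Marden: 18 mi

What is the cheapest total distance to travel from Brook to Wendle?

Running Dijkstra from Brook:
Brook: 0
Irby: 5  (via Brook)
Kelso: 8  (via Brook)
Yarm: 11  (via Kelso)
Marden: 23  (via Irby)
Ulver: 29  (via Kelso)
Tarn: 30  (via Marden)
Wendle: 46  (via Marden)
Shortest route: Brook–Irby–Marden–Wendle = 46 mi.

46 mi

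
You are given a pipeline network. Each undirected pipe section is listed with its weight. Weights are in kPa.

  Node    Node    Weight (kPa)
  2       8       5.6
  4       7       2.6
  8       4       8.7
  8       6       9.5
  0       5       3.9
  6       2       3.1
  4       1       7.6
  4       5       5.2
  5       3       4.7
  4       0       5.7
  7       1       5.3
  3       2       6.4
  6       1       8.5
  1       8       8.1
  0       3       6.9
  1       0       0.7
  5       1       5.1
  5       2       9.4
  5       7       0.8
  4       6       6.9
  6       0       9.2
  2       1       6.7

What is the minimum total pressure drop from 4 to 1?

Settle nodes by increasing distance from 4:
4: 0
7: 2.6  (via 4)
5: 3.4  (via 7)
0: 5.7  (via 4)
1: 6.4  (via 0)
Shortest route: 4 → 0 → 1 = 6.4 kPa.

6.4 kPa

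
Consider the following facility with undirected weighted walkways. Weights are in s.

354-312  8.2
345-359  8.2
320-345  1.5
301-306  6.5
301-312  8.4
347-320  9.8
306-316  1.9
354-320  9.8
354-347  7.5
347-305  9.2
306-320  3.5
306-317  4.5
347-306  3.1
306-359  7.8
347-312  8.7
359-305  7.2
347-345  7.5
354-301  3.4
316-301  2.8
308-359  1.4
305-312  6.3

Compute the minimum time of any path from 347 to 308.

12.3 s

Shortest distances from 347:
347: 0
306: 3.1  (via 347)
316: 5  (via 306)
320: 6.6  (via 306)
345: 7.5  (via 347)
354: 7.5  (via 347)
317: 7.6  (via 306)
301: 7.8  (via 316)
312: 8.7  (via 347)
305: 9.2  (via 347)
359: 10.9  (via 306)
308: 12.3  (via 359)
Shortest route: 347–306–359–308 = 12.3 s.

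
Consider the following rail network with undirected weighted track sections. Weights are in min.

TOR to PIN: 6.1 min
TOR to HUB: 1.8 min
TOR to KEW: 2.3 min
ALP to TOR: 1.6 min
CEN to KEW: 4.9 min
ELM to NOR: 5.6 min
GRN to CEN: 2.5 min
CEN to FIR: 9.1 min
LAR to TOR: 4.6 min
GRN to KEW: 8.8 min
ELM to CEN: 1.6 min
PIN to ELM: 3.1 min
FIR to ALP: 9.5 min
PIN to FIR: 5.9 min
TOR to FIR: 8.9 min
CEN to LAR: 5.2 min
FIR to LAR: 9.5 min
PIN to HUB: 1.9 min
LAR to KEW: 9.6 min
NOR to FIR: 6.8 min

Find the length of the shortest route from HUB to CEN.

6.6 min

Compare a few routes:
HUB - TOR - KEW - CEN: 1.8+2.3+4.9 = 9
HUB - PIN - ELM - CEN: 1.9+3.1+1.6 = 6.6
HUB - TOR - LAR - CEN: 1.8+4.6+5.2 = 11.6
The minimum is 6.6 min via HUB - PIN - ELM - CEN.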